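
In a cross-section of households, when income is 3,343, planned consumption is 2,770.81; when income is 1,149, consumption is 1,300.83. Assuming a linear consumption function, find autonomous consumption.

MPC = ΔC/ΔY = (2770.81 − 1300.83)/(3343 − 1149) = 1469.98/2194 = 0.67
a = C − MPC·Y = 1300.83 − 0.67(1149) = 1300.83 − 769.83 = 531

a = 531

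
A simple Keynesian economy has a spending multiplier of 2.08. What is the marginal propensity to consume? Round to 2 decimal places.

k = 1/(1 − MPC), so 1 − MPC = 1/k = 1/2.08 = 0.4808
MPC = 1 − 0.4808 = 0.52

MPC = 0.52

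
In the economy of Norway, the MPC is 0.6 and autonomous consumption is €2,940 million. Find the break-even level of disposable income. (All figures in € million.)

At break-even, C = Y: 2940 + 0.6Y = Y
0.4Y = 2940, so Y = 2940/0.4 = 7350

Y = 7350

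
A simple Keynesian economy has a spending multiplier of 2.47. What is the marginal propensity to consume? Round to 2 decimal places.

MPC = 0.60

k = 1/(1 − MPC), so 1 − MPC = 1/k = 1/2.47 = 0.4049
MPC = 1 − 0.4049 = 0.60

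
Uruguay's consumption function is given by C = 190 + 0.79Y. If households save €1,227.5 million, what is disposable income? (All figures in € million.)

S = Y − C = -190 + 0.21Y
-190 + 0.21Y = 1227.5, so 0.21Y = 1417.5 and Y = 6750

Y = 6750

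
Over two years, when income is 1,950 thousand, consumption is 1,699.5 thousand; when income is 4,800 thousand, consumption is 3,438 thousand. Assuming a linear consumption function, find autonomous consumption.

MPC = ΔC/ΔY = (3438 − 1699.5)/(4800 − 1950) = 1738.5/2850 = 0.61
a = C − MPC·Y = 1699.5 − 0.61(1950) = 1699.5 − 1189.5 = 510

a = 510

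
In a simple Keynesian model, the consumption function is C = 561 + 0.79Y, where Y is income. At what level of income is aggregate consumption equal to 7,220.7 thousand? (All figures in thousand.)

561 + 0.79Y = 7220.7
0.79Y = 6659.7, so Y = 6659.7/0.79 = 8430

Y = 8430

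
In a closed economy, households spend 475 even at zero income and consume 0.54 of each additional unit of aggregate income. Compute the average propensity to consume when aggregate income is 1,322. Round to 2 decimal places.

APC = 0.90

C = 475 + 0.54(1322) = 1188.88
APC = C/Y = 1188.88/1322 = 0.90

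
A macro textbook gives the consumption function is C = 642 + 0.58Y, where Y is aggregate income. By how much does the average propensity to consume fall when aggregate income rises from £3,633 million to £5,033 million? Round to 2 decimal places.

At Y = 3633: C = 642 + 0.58(3633) = 2749.14, APC = 2749.14/3633 = 0.757
At Y = 5033: C = 3561.14, APC = 3561.14/5033 = 0.708
Fall in APC = 0.757 − 0.708 = 0.049 ≈ 0.05

ΔAPC = 0.05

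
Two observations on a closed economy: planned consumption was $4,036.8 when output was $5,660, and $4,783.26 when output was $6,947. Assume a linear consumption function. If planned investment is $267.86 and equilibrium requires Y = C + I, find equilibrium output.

MPC = (4783.26 − 4036.8)/(6947 − 5660) = 746.46/1287 = 0.58
a = 4036.8 − 0.58(5660) = 754
Equilibrium: Y = 754 + 0.58Y + 267.86
0.42Y = 1021.86, so Y = 1021.86/0.42 = 2433

Y = 2433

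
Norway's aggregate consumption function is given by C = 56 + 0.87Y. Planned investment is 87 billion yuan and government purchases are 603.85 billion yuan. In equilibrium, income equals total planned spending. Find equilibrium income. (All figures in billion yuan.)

Y = C + I + G = 56 + 0.87Y + 87 + 603.85
Y − 0.87Y = 746.85
0.13Y = 746.85, so Y = 746.85/0.13 = 5745

Y = 5745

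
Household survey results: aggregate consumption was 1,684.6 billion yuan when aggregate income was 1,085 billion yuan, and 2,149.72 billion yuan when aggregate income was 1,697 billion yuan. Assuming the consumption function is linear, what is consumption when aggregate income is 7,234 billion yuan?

MPC = (2149.72 − 1684.6)/(1697 − 1085) = 465.12/612 = 0.76
a = 1684.6 − 0.76(1085) = 1684.6 − 824.6 = 860
C = 860 + 0.76(7234) = 860 + 5497.84 = 6357.84

C = 6357.84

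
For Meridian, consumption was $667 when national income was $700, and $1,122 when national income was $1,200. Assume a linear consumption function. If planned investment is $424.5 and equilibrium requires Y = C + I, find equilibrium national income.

MPC = (1122 − 667)/(1200 − 700) = 455/500 = 0.91
a = 667 − 0.91(700) = 30
Equilibrium: Y = 30 + 0.91Y + 424.5
0.09Y = 454.5, so Y = 454.5/0.09 = 5050

Y = 5050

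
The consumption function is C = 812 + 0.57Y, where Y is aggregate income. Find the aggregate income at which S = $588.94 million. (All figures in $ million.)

S = Y − C = -812 + 0.43Y
-812 + 0.43Y = 588.94, so 0.43Y = 1400.94 and Y = 3258

Y = 3258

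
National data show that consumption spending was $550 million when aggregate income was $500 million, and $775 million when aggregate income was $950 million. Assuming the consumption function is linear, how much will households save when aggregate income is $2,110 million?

S = 755

MPC = (775 − 550)/(950 − 500) = 225/450 = 0.5
a = 550 − 0.5(500) = 550 − 250 = 300
C = 300 + 0.5(2110) = 1355
S = 2110 − 1355 = 755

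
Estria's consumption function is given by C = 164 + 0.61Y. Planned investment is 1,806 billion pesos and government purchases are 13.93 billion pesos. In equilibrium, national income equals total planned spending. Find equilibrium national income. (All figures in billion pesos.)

Y = 5087

Y = C + I + G = 164 + 0.61Y + 1806 + 13.93
Y − 0.61Y = 1983.93
0.39Y = 1983.93, so Y = 1983.93/0.39 = 5087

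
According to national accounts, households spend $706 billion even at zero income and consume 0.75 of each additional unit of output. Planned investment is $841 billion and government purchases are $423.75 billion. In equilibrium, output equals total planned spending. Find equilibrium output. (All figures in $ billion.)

Y = C + I + G = 706 + 0.75Y + 841 + 423.75
Y − 0.75Y = 1970.75
0.25Y = 1970.75, so Y = 1970.75/0.25 = 7883

Y = 7883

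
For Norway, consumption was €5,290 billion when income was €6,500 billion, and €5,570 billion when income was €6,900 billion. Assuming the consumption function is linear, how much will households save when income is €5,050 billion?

MPC = (5570 − 5290)/(6900 − 6500) = 280/400 = 0.7
a = 5290 − 0.7(6500) = 5290 − 4550 = 740
C = 740 + 0.7(5050) = 4275
S = 5050 − 4275 = 775

S = 775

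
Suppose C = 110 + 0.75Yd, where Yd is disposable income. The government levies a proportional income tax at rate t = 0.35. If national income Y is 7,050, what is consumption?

C = 3546.875

Yd = (1 − 0.35)(7050) = 0.65(7050) = 4582.5
C = 110 + 0.75(4582.5) = 110 + 3436.875 = 3546.875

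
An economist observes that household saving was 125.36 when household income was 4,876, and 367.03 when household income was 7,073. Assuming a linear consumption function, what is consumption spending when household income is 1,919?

C = 2118.91

MPS = ΔS/ΔY = (367.03 − 125.36)/(7073 − 4876) = 241.67/2197 = 0.11
MPC = 1 − MPS = 0.89
Autonomous saving = 125.36 − 0.11(4876) = -411, so a = 411
C = 411 + 0.89(1919) = 411 + 1707.91 = 2118.91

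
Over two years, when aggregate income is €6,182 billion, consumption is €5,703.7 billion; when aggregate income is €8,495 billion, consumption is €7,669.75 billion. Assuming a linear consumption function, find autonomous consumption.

MPC = ΔC/ΔY = (7669.75 − 5703.7)/(8495 − 6182) = 1966.05/2313 = 0.85
a = C − MPC·Y = 5703.7 − 0.85(6182) = 5703.7 − 5254.7 = 449

a = 449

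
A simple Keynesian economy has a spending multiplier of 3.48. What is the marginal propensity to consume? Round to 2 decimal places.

MPC = 0.71

k = 1/(1 − MPC), so 1 − MPC = 1/k = 1/3.48 = 0.2874
MPC = 1 − 0.2874 = 0.71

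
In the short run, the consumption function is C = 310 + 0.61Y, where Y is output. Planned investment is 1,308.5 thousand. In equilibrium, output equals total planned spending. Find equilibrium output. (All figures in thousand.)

Y = 4150

Y = C + I = 310 + 0.61Y + 1308.5
Y − 0.61Y = 1618.5
0.39Y = 1618.5, so Y = 1618.5/0.39 = 4150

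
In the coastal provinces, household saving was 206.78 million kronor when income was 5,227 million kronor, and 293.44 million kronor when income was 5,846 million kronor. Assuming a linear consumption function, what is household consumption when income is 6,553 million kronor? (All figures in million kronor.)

C = 6160.58

MPS = ΔS/ΔY = (293.44 − 206.78)/(5846 − 5227) = 86.66/619 = 0.14
MPC = 1 − MPS = 0.86
Autonomous saving = 206.78 − 0.14(5227) = -525, so a = 525
C = 525 + 0.86(6553) = 525 + 5635.58 = 6160.58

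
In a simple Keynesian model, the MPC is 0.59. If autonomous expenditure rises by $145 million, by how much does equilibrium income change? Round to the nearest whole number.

The multiplier is 1/(1 − MPC) = 1/0.41.
ΔY = 145/0.41 = 353.66 ≈ 354

ΔY ≈ 354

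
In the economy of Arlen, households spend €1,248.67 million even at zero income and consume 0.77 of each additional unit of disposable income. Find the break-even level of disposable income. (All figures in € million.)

At break-even, C = Y: 1248.67 + 0.77Y = Y
0.23Y = 1248.67, so Y = 1248.67/0.23 = 5429

Y = 5429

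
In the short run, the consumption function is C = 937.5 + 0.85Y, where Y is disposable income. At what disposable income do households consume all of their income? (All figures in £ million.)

Y = 6250

At break-even, C = Y: 937.5 + 0.85Y = Y
0.15Y = 937.5, so Y = 937.5/0.15 = 6250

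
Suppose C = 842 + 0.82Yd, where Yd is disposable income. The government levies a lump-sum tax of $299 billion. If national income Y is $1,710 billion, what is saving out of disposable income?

Yd = Y − T = 1710 − 299 = 1411
C = 842 + 0.82(1411) = 842 + 1157.02 = 1999.02
S = Yd − C = 1411 − 1999.02 = -588.02

S = -588.02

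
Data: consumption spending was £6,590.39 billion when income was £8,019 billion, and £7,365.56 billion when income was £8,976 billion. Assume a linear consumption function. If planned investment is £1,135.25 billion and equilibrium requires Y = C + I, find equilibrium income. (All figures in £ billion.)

Y = 6475

MPC = (7365.56 − 6590.39)/(8976 − 8019) = 775.17/957 = 0.81
a = 6590.39 − 0.81(8019) = 95
Equilibrium: Y = 95 + 0.81Y + 1135.25
0.19Y = 1230.25, so Y = 1230.25/0.19 = 6475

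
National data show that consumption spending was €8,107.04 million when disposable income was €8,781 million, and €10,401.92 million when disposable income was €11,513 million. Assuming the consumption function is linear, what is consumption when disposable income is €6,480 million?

C = 6174.2

MPC = (10401.92 − 8107.04)/(11513 − 8781) = 2294.88/2732 = 0.84
a = 8107.04 − 0.84(8781) = 8107.04 − 7376.04 = 731
C = 731 + 0.84(6480) = 731 + 5443.2 = 6174.2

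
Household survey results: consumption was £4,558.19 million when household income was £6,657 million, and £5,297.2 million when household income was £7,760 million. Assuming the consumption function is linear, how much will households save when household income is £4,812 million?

S = 1489.96

MPC = (5297.2 − 4558.19)/(7760 − 6657) = 739.01/1103 = 0.67
a = 4558.19 − 0.67(6657) = 4558.19 − 4460.19 = 98
C = 98 + 0.67(4812) = 3322.04
S = 4812 − 3322.04 = 1489.96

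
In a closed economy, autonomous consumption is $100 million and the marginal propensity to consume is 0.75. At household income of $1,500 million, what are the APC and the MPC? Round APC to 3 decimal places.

MPC = 0.75 (the slope of the consumption function)
C = 100 + 0.75(1500) = 1225, so APC = 1225/1500 = 0.817

APC = 0.817; MPC = 0.75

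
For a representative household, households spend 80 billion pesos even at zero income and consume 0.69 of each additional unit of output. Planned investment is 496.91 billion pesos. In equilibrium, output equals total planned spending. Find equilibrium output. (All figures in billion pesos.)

Y = 1861

Y = C + I = 80 + 0.69Y + 496.91
Y − 0.69Y = 576.91
0.31Y = 576.91, so Y = 576.91/0.31 = 1861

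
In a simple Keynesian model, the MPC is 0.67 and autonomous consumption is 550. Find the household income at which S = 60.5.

S = Y − C = -550 + 0.33Y
-550 + 0.33Y = 60.5, so 0.33Y = 610.5 and Y = 1850

Y = 1850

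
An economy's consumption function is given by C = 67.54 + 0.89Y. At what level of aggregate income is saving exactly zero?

Y = 614

At break-even, C = Y: 67.54 + 0.89Y = Y
0.11Y = 67.54, so Y = 67.54/0.11 = 614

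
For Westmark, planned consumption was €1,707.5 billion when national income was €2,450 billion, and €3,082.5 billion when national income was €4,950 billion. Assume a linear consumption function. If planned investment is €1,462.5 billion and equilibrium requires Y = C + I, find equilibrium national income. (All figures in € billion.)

Y = 4050

MPC = (3082.5 − 1707.5)/(4950 − 2450) = 1375/2500 = 0.55
a = 1707.5 − 0.55(2450) = 360
Equilibrium: Y = 360 + 0.55Y + 1462.5
0.45Y = 1822.5, so Y = 1822.5/0.45 = 4050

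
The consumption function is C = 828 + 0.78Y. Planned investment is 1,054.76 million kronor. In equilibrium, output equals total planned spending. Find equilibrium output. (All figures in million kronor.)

Y = 8558

Y = C + I = 828 + 0.78Y + 1054.76
Y − 0.78Y = 1882.76
0.22Y = 1882.76, so Y = 1882.76/0.22 = 8558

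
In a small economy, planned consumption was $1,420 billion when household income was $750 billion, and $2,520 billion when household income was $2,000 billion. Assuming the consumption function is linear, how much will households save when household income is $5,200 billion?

S = -136

MPC = (2520 − 1420)/(2000 − 750) = 1100/1250 = 0.88
a = 1420 − 0.88(750) = 1420 − 660 = 760
C = 760 + 0.88(5200) = 5336
S = 5200 − 5336 = -136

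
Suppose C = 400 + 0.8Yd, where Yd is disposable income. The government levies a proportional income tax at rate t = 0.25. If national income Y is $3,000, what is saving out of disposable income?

Yd = (1 − 0.25)(3000) = 0.75(3000) = 2250
C = 400 + 0.8(2250) = 400 + 1800 = 2200
S = Yd − C = 2250 − 2200 = 50

S = 50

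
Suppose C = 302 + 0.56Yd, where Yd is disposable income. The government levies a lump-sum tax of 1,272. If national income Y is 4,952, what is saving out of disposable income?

Yd = Y − T = 4952 − 1272 = 3680
C = 302 + 0.56(3680) = 302 + 2060.8 = 2362.8
S = Yd − C = 3680 − 2362.8 = 1317.2

S = 1317.2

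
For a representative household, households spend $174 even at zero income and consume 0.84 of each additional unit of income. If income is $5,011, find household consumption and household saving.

C = 4383.24; S = 627.76

C = 174 + 0.84(5011) = 174 + 4209.24 = 4383.24
S = Y − C = 5011 − 4383.24 = 627.76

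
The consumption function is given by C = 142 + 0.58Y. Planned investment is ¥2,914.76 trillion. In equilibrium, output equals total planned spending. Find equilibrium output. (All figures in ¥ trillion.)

Y = 7278

Y = C + I = 142 + 0.58Y + 2914.76
Y − 0.58Y = 3056.76
0.42Y = 3056.76, so Y = 3056.76/0.42 = 7278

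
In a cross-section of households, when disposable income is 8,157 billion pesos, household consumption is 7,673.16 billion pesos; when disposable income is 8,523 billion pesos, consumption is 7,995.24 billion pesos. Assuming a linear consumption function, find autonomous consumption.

a = 495

MPC = ΔC/ΔY = (7995.24 − 7673.16)/(8523 − 8157) = 322.08/366 = 0.88
a = C − MPC·Y = 7673.16 − 0.88(8157) = 7673.16 − 7178.16 = 495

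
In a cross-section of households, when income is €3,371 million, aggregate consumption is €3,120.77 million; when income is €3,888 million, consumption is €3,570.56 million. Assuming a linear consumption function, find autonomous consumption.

a = 188

MPC = ΔC/ΔY = (3570.56 − 3120.77)/(3888 − 3371) = 449.79/517 = 0.87
a = C − MPC·Y = 3120.77 − 0.87(3371) = 3120.77 − 2932.77 = 188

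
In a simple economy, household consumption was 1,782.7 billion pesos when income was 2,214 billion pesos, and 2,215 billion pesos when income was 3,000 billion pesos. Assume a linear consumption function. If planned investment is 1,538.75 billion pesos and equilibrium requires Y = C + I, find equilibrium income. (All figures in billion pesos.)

Y = 4675

MPC = (2215 − 1782.7)/(3000 − 2214) = 432.3/786 = 0.55
a = 1782.7 − 0.55(2214) = 565
Equilibrium: Y = 565 + 0.55Y + 1538.75
0.45Y = 2103.75, so Y = 2103.75/0.45 = 4675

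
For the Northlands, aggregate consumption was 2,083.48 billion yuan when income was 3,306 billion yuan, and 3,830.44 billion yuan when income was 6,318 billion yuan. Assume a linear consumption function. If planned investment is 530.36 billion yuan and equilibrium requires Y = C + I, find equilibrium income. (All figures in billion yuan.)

Y = 1658

MPC = (3830.44 − 2083.48)/(6318 − 3306) = 1746.96/3012 = 0.58
a = 2083.48 − 0.58(3306) = 166
Equilibrium: Y = 166 + 0.58Y + 530.36
0.42Y = 696.36, so Y = 696.36/0.42 = 1658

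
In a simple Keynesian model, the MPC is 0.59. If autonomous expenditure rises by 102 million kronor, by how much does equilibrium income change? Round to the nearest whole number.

ΔY ≈ 249

The multiplier is 1/(1 − MPC) = 1/0.41.
ΔY = 102/0.41 = 248.78 ≈ 249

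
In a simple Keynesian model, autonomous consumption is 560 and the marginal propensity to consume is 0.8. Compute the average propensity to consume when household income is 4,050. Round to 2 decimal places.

APC = 0.94

C = 560 + 0.8(4050) = 3800
APC = C/Y = 3800/4050 = 0.94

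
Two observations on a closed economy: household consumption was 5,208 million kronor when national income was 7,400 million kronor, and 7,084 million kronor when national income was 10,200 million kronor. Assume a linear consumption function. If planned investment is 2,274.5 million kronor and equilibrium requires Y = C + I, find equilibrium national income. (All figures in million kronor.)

Y = 7650

MPC = (7084 − 5208)/(10200 − 7400) = 1876/2800 = 0.67
a = 5208 − 0.67(7400) = 250
Equilibrium: Y = 250 + 0.67Y + 2274.5
0.33Y = 2524.5, so Y = 2524.5/0.33 = 7650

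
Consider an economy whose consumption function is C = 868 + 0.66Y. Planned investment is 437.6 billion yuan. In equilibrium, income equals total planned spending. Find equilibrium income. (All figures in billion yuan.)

Y = C + I = 868 + 0.66Y + 437.6
Y − 0.66Y = 1305.6
0.34Y = 1305.6, so Y = 1305.6/0.34 = 3840

Y = 3840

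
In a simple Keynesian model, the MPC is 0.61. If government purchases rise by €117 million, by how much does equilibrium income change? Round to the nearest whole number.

ΔY ≈ 300

The multiplier is 1/(1 − MPC) = 1/0.39.
ΔY = 117/0.39 = 300.00 ≈ 300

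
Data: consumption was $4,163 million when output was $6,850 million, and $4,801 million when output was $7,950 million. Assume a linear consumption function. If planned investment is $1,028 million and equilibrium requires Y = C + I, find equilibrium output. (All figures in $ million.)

MPC = (4801 − 4163)/(7950 − 6850) = 638/1100 = 0.58
a = 4163 − 0.58(6850) = 190
Equilibrium: Y = 190 + 0.58Y + 1028
0.42Y = 1218, so Y = 1218/0.42 = 2900

Y = 2900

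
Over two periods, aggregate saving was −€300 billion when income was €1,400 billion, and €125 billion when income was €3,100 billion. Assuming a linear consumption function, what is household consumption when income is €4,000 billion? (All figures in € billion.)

MPS = ΔS/ΔY = (125 − (-300))/(3100 − 1400) = 425/1700 = 0.25
MPC = 1 − MPS = 0.75
Autonomous saving = -300 − 0.25(1400) = -650, so a = 650
C = 650 + 0.75(4000) = 650 + 3000 = 3650

C = 3650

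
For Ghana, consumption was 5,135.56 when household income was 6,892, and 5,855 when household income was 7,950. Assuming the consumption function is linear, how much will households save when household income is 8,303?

S = 2207.96

MPC = (5855 − 5135.56)/(7950 − 6892) = 719.44/1058 = 0.68
a = 5135.56 − 0.68(6892) = 5135.56 − 4686.56 = 449
C = 449 + 0.68(8303) = 6095.04
S = 8303 − 6095.04 = 2207.96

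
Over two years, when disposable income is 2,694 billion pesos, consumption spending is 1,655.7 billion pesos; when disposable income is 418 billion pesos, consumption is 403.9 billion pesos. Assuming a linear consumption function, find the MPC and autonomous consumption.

MPC = ΔC/ΔY = (1655.7 − 403.9)/(2694 − 418) = 1251.8/2276 = 0.55
a = C − MPC·Y = 403.9 − 0.55(418) = 403.9 − 229.9 = 174

MPC = 0.55; a = 174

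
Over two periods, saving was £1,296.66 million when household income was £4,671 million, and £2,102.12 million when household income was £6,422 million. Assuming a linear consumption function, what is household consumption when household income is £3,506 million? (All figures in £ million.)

MPS = ΔS/ΔY = (2102.12 − 1296.66)/(6422 − 4671) = 805.46/1751 = 0.46
MPC = 1 − MPS = 0.54
Autonomous saving = 1296.66 − 0.46(4671) = -852, so a = 852
C = 852 + 0.54(3506) = 852 + 1893.24 = 2745.24

C = 2745.24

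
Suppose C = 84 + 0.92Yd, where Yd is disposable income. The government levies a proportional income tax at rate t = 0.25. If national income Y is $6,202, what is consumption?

C = 4363.38

Yd = (1 − 0.25)(6202) = 0.75(6202) = 4651.5
C = 84 + 0.92(4651.5) = 84 + 4279.38 = 4363.38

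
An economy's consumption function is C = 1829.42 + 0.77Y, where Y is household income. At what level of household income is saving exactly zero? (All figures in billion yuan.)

Y = 7954

At break-even, C = Y: 1829.42 + 0.77Y = Y
0.23Y = 1829.42, so Y = 1829.42/0.23 = 7954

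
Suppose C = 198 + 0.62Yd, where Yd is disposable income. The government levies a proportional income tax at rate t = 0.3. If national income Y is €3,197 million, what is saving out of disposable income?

S = 652.402

Yd = (1 − 0.3)(3197) = 0.7(3197) = 2237.9
C = 198 + 0.62(2237.9) = 198 + 1387.498 = 1585.498
S = Yd − C = 2237.9 − 1585.498 = 652.402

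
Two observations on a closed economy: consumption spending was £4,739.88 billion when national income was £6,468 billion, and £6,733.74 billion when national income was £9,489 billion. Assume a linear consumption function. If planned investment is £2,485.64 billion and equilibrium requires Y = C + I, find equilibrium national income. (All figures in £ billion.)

MPC = (6733.74 − 4739.88)/(9489 − 6468) = 1993.86/3021 = 0.66
a = 4739.88 − 0.66(6468) = 471
Equilibrium: Y = 471 + 0.66Y + 2485.64
0.34Y = 2956.64, so Y = 2956.64/0.34 = 8696

Y = 8696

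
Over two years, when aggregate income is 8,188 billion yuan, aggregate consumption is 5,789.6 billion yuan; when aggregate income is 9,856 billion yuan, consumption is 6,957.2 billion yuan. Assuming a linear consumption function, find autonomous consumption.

a = 58

MPC = ΔC/ΔY = (6957.2 − 5789.6)/(9856 − 8188) = 1167.6/1668 = 0.7
a = C − MPC·Y = 5789.6 − 0.7(8188) = 5789.6 − 5731.6 = 58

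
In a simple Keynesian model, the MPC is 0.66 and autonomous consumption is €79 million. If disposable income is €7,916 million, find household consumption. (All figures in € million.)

C = 79 + 0.66(7916) = 79 + 5224.56 = 5303.56

C = 5303.56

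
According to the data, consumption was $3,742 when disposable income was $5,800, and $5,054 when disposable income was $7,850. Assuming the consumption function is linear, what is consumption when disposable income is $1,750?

C = 1150

MPC = (5054 − 3742)/(7850 − 5800) = 1312/2050 = 0.64
a = 3742 − 0.64(5800) = 3742 − 3712 = 30
C = 30 + 0.64(1750) = 30 + 1120 = 1150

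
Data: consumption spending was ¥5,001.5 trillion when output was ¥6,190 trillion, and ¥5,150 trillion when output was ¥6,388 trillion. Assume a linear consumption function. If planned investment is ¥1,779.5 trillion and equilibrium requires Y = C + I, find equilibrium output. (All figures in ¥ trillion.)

MPC = (5150 − 5001.5)/(6388 − 6190) = 148.5/198 = 0.75
a = 5001.5 − 0.75(6190) = 359
Equilibrium: Y = 359 + 0.75Y + 1779.5
0.25Y = 2138.5, so Y = 2138.5/0.25 = 8554

Y = 8554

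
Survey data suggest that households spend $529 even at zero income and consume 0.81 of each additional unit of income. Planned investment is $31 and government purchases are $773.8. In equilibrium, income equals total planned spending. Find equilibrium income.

Y = C + I + G = 529 + 0.81Y + 31 + 773.8
Y − 0.81Y = 1333.8
0.19Y = 1333.8, so Y = 1333.8/0.19 = 7020

Y = 7020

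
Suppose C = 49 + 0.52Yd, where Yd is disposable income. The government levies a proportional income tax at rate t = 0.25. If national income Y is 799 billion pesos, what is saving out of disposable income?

S = 238.64

Yd = (1 − 0.25)(799) = 0.75(799) = 599.25
C = 49 + 0.52(599.25) = 49 + 311.61 = 360.61
S = Yd − C = 599.25 − 360.61 = 238.64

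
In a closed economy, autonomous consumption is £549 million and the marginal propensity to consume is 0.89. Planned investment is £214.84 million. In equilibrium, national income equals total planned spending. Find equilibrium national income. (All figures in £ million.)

Y = 6944

Y = C + I = 549 + 0.89Y + 214.84
Y − 0.89Y = 763.84
0.11Y = 763.84, so Y = 763.84/0.11 = 6944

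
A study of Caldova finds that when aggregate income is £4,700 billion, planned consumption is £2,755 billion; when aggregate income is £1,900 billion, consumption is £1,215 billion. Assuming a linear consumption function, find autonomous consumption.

MPC = ΔC/ΔY = (2755 − 1215)/(4700 − 1900) = 1540/2800 = 0.55
a = C − MPC·Y = 1215 − 0.55(1900) = 1215 − 1045 = 170

a = 170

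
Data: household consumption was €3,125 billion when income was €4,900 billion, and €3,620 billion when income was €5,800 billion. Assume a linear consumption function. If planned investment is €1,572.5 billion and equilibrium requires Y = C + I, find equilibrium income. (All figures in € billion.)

Y = 4450

MPC = (3620 − 3125)/(5800 − 4900) = 495/900 = 0.55
a = 3125 − 0.55(4900) = 430
Equilibrium: Y = 430 + 0.55Y + 1572.5
0.45Y = 2002.5, so Y = 2002.5/0.45 = 4450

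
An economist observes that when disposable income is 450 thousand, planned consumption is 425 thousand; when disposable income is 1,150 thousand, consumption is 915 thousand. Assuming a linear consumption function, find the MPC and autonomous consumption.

MPC = 0.7; a = 110

MPC = ΔC/ΔY = (915 − 425)/(1150 − 450) = 490/700 = 0.7
a = C − MPC·Y = 425 − 0.7(450) = 425 − 315 = 110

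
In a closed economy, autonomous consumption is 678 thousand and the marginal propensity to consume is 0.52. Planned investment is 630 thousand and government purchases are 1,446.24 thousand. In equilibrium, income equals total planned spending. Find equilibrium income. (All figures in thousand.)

Y = 5738

Y = C + I + G = 678 + 0.52Y + 630 + 1446.24
Y − 0.52Y = 2754.24
0.48Y = 2754.24, so Y = 2754.24/0.48 = 5738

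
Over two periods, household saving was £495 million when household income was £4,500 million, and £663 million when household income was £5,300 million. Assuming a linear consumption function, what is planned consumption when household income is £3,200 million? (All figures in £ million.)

MPS = ΔS/ΔY = (663 − 495)/(5300 − 4500) = 168/800 = 0.21
MPC = 1 − MPS = 0.79
Autonomous saving = 495 − 0.21(4500) = -450, so a = 450
C = 450 + 0.79(3200) = 450 + 2528 = 2978

C = 2978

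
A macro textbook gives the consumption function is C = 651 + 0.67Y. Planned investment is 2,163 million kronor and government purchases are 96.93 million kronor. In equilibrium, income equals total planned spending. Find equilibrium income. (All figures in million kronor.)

Y = C + I + G = 651 + 0.67Y + 2163 + 96.93
Y − 0.67Y = 2910.93
0.33Y = 2910.93, so Y = 2910.93/0.33 = 8821

Y = 8821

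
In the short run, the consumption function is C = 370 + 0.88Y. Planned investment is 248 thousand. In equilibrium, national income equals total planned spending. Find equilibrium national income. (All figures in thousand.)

Y = C + I = 370 + 0.88Y + 248
Y − 0.88Y = 618
0.12Y = 618, so Y = 618/0.12 = 5150

Y = 5150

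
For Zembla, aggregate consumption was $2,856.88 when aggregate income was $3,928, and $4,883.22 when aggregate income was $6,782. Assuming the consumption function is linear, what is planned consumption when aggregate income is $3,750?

MPC = (4883.22 − 2856.88)/(6782 − 3928) = 2026.34/2854 = 0.71
a = 2856.88 − 0.71(3928) = 2856.88 − 2788.88 = 68
C = 68 + 0.71(3750) = 68 + 2662.5 = 2730.5

C = 2730.5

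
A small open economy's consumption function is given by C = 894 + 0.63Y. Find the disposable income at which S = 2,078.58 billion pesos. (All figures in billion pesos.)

S = Y − C = -894 + 0.37Y
-894 + 0.37Y = 2078.58, so 0.37Y = 2972.58 and Y = 8034

Y = 8034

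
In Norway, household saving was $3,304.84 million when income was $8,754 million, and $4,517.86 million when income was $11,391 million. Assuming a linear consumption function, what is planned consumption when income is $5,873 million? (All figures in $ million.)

C = 3893.42

MPS = ΔS/ΔY = (4517.86 − 3304.84)/(11391 − 8754) = 1213.02/2637 = 0.46
MPC = 1 − MPS = 0.54
Autonomous saving = 3304.84 − 0.46(8754) = -722, so a = 722
C = 722 + 0.54(5873) = 722 + 3171.42 = 3893.42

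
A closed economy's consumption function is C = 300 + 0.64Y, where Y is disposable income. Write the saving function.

S = Y − C = Y − (300 + 0.64Y) = -300 + (1 − 0.64)Y

S = -300 + 0.36Y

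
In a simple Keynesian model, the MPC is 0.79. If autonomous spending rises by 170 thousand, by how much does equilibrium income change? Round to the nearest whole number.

The multiplier is 1/(1 − MPC) = 1/0.21.
ΔY = 170/0.21 = 809.52 ≈ 810

ΔY ≈ 810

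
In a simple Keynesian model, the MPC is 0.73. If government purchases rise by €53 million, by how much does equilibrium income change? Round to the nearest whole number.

The multiplier is 1/(1 − MPC) = 1/0.27.
ΔY = 53/0.27 = 196.30 ≈ 196

ΔY ≈ 196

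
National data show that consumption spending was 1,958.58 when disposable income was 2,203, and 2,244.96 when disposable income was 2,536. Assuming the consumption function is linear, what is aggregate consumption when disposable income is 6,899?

C = 5997.14

MPC = (2244.96 − 1958.58)/(2536 − 2203) = 286.38/333 = 0.86
a = 1958.58 − 0.86(2203) = 1958.58 − 1894.58 = 64
C = 64 + 0.86(6899) = 64 + 5933.14 = 5997.14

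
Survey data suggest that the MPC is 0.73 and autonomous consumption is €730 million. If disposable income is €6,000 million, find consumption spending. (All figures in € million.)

C = 730 + 0.73(6000) = 730 + 4380 = 5110

C = 5110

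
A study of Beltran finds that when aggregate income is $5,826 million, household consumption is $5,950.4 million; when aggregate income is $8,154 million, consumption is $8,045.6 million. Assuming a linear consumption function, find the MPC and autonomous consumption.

MPC = 0.9; a = 707

MPC = ΔC/ΔY = (8045.6 − 5950.4)/(8154 − 5826) = 2095.2/2328 = 0.9
a = C − MPC·Y = 5950.4 − 0.9(5826) = 5950.4 − 5243.4 = 707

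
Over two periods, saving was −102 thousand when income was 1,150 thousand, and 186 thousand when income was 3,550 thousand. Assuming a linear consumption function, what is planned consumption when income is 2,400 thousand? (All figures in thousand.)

C = 2352

MPS = ΔS/ΔY = (186 − (-102))/(3550 − 1150) = 288/2400 = 0.12
MPC = 1 − MPS = 0.88
Autonomous saving = -102 − 0.12(1150) = -240, so a = 240
C = 240 + 0.88(2400) = 240 + 2112 = 2352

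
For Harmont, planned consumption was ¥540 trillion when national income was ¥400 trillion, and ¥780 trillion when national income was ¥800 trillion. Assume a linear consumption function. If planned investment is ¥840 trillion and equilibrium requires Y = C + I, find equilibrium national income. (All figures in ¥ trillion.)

Y = 2850

MPC = (780 − 540)/(800 − 400) = 240/400 = 0.6
a = 540 − 0.6(400) = 300
Equilibrium: Y = 300 + 0.6Y + 840
0.4Y = 1140, so Y = 1140/0.4 = 2850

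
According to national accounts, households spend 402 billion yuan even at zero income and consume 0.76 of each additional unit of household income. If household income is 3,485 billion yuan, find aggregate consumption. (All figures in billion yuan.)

C = 3050.6

C = 402 + 0.76(3485) = 402 + 2648.6 = 3050.6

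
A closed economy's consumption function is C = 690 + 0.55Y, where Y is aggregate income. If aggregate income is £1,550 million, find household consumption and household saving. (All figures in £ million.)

C = 1542.5; S = 7.5

C = 690 + 0.55(1550) = 690 + 852.5 = 1542.5
S = Y − C = 1550 − 1542.5 = 7.5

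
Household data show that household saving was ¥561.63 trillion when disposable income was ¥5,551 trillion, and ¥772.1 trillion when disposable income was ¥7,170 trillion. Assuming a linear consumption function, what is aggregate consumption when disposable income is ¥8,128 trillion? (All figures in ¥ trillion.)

C = 7231.36

MPS = ΔS/ΔY = (772.1 − 561.63)/(7170 − 5551) = 210.47/1619 = 0.13
MPC = 1 − MPS = 0.87
Autonomous saving = 561.63 − 0.13(5551) = -160, so a = 160
C = 160 + 0.87(8128) = 160 + 7071.36 = 7231.36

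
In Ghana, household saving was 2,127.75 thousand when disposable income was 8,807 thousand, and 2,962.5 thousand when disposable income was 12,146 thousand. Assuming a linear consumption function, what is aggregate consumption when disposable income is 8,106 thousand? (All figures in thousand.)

MPS = ΔS/ΔY = (2962.5 − 2127.75)/(12146 − 8807) = 834.75/3339 = 0.25
MPC = 1 − MPS = 0.75
Autonomous saving = 2127.75 − 0.25(8807) = -74, so a = 74
C = 74 + 0.75(8106) = 74 + 6079.5 = 6153.5

C = 6153.5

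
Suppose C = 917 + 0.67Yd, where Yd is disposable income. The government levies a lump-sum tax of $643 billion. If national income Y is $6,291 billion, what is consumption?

Yd = Y − T = 6291 − 643 = 5648
C = 917 + 0.67(5648) = 917 + 3784.16 = 4701.16

C = 4701.16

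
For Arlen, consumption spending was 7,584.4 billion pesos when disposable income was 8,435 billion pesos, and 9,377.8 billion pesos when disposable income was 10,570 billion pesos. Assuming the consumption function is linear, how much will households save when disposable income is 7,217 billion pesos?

S = 655.72

MPC = (9377.8 − 7584.4)/(10570 − 8435) = 1793.4/2135 = 0.84
a = 7584.4 − 0.84(8435) = 7584.4 − 7085.4 = 499
C = 499 + 0.84(7217) = 6561.28
S = 7217 − 6561.28 = 655.72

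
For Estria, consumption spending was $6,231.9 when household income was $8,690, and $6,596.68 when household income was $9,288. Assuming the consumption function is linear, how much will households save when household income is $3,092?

S = 274.88

MPC = (6596.68 − 6231.9)/(9288 − 8690) = 364.78/598 = 0.61
a = 6231.9 − 0.61(8690) = 6231.9 − 5300.9 = 931
C = 931 + 0.61(3092) = 2817.12
S = 3092 − 2817.12 = 274.88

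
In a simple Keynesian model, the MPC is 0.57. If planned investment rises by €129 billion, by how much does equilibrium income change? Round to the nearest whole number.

The multiplier is 1/(1 − MPC) = 1/0.43.
ΔY = 129/0.43 = 300.00 ≈ 300

ΔY ≈ 300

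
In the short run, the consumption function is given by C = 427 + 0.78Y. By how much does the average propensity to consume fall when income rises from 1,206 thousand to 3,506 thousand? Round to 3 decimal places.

ΔAPC = 0.232

At Y = 1206: C = 427 + 0.78(1206) = 1367.68, APC = 1367.68/1206 = 1.1341
At Y = 3506: C = 3161.68, APC = 3161.68/3506 = 0.9018
Fall in APC = 1.1341 − 0.9018 = 0.2323 ≈ 0.232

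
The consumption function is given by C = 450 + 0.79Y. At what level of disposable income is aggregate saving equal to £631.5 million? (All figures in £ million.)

Y = 5150

S = Y − C = -450 + 0.21Y
-450 + 0.21Y = 631.5, so 0.21Y = 1081.5 and Y = 5150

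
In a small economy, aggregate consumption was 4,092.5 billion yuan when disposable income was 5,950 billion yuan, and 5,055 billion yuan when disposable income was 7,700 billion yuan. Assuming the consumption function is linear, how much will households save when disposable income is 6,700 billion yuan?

MPC = (5055 − 4092.5)/(7700 − 5950) = 962.5/1750 = 0.55
a = 4092.5 − 0.55(5950) = 4092.5 − 3272.5 = 820
C = 820 + 0.55(6700) = 4505
S = 6700 − 4505 = 2195

S = 2195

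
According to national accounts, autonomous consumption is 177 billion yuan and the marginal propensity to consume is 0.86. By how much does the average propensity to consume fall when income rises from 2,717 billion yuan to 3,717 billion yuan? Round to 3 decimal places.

ΔAPC = 0.018

At Y = 2717: C = 177 + 0.86(2717) = 2513.62, APC = 2513.62/2717 = 0.9251
At Y = 3717: C = 3373.62, APC = 3373.62/3717 = 0.9076
Fall in APC = 0.9251 − 0.9076 = 0.0175 ≈ 0.018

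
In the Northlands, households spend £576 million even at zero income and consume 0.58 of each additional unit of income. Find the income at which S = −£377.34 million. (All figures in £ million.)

Y = 473

S = Y − C = -576 + 0.42Y
-576 + 0.42Y = -377.34, so 0.42Y = 198.66 and Y = 473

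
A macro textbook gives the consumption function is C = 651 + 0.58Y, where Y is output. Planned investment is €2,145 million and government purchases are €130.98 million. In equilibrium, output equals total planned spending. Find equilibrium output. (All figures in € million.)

Y = 6969

Y = C + I + G = 651 + 0.58Y + 2145 + 130.98
Y − 0.58Y = 2926.98
0.42Y = 2926.98, so Y = 2926.98/0.42 = 6969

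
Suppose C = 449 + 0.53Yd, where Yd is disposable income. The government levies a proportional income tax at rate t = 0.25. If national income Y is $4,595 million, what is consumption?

C = 2275.5125

Yd = (1 − 0.25)(4595) = 0.75(4595) = 3446.25
C = 449 + 0.53(3446.25) = 449 + 1826.5125 = 2275.5125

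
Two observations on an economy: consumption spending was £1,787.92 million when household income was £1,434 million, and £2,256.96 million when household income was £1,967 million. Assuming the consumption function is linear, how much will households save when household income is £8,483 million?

S = 491.96

MPC = (2256.96 − 1787.92)/(1967 − 1434) = 469.04/533 = 0.88
a = 1787.92 − 0.88(1434) = 1787.92 − 1261.92 = 526
C = 526 + 0.88(8483) = 7991.04
S = 8483 − 7991.04 = 491.96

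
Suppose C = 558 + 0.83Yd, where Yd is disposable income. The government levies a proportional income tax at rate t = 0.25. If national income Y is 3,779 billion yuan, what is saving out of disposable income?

S = -76.1775

Yd = (1 − 0.25)(3779) = 0.75(3779) = 2834.25
C = 558 + 0.83(2834.25) = 558 + 2352.4275 = 2910.4275
S = Yd − C = 2834.25 − 2910.4275 = -76.1775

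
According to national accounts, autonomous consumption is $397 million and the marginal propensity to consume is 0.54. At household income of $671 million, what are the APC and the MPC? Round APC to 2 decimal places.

APC = 1.13; MPC = 0.54

MPC = 0.54 (the slope of the consumption function)
C = 397 + 0.54(671) = 759.34, so APC = 759.34/671 = 1.13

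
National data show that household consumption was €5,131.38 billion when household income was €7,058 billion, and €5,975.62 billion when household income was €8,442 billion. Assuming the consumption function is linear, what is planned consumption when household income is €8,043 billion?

C = 5732.23

MPC = (5975.62 − 5131.38)/(8442 − 7058) = 844.24/1384 = 0.61
a = 5131.38 − 0.61(7058) = 5131.38 − 4305.38 = 826
C = 826 + 0.61(8043) = 826 + 4906.23 = 5732.23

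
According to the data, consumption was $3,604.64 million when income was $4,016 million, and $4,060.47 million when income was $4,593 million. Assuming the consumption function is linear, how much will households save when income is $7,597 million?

MPC = (4060.47 − 3604.64)/(4593 − 4016) = 455.83/577 = 0.79
a = 3604.64 − 0.79(4016) = 3604.64 − 3172.64 = 432
C = 432 + 0.79(7597) = 6433.63
S = 7597 − 6433.63 = 1163.37

S = 1163.37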